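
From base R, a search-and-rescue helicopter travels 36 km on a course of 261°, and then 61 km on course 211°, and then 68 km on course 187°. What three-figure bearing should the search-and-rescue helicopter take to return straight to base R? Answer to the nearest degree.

031°

Leg 1 (261°, 36 km): east 36 sin 261° = -35.56, north 36 cos 261° = -5.63
Leg 2 (211°, 61 km): east 61 sin 211° = -31.42, north 61 cos 211° = -52.29
Leg 3 (187°, 68 km): east 68 sin 187° = -8.29, north 68 cos 187° = -67.49
Net displacement: -75.26 east, -125.41 north. Direction back to start is (75.26, 125.41): bearing = atan2(75.26, 125.41) mod 360° = 30.97° ≈ 031°.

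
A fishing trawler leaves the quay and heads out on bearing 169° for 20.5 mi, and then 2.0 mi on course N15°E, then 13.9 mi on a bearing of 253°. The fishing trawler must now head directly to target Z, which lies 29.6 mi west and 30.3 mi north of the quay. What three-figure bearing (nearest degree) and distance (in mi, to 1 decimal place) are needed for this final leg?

338°, 56.5 mi

Leg 1 (169°, 20.5 mi): east 20.5 sin 169° = 3.91, north 20.5 cos 169° = -20.12
Leg 2 (N15°E, 2.0 mi): east 2.0 sin 15° = 0.52, north 2.0 cos 15° = 1.93
Leg 3 (253°, 13.9 mi): east 13.9 sin 253° = -13.29, north 13.9 cos 253° = -4.06
Current position: (-8.86, -22.26). Target: (-29.6, 30.3). Remaining: Δeast = -20.74, Δnorth = 52.56.
Bearing = atan2(-20.74, 52.56) mod 360° = 338.47°; distance = √((-20.74)² + (52.56)²) = 56.499 mi.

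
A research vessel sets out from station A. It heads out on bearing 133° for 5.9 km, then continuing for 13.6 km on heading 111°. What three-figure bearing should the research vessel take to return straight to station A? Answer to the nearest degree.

Leg 1 (133°, 5.9 km): east 5.9 sin 133° = 4.31, north 5.9 cos 133° = -4.02
Leg 2 (111°, 13.6 km): east 13.6 sin 111° = 12.70, north 13.6 cos 111° = -4.87
Net displacement: 17.01 east, -8.90 north. Direction back to start is (-17.01, 8.90): bearing = atan2(-17.01, 8.90) mod 360° = 297.61° ≈ 298°.

298°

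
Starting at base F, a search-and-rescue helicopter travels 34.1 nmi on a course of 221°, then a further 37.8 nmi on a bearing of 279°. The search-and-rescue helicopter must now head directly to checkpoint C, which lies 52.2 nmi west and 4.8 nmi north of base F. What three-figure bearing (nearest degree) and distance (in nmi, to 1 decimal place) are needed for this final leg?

Leg 1 (221°, 34.1 nmi): east 34.1 sin 221° = -22.37, north 34.1 cos 221° = -25.74
Leg 2 (279°, 37.8 nmi): east 37.8 sin 279° = -37.33, north 37.8 cos 279° = 5.91
Current position: (-59.71, -19.82). Target: (-52.2, 4.8). Remaining: Δeast = 7.51, Δnorth = 24.62.
Bearing = atan2(7.51, 24.62) mod 360° = 16.95°; distance = √((7.51)² + (24.62)²) = 25.741 nmi.

017°, 25.7 nmi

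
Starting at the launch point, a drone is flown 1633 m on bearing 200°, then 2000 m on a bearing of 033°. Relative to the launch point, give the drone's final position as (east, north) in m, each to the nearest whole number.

(531, 143)

Leg 1 (200°, 1633 m): east 1633 sin 200° = -558.52, north 1633 cos 200° = -1534.52
Leg 2 (033°, 2000 m): east 2000 sin 33° = 1089.28, north 2000 cos 33° = 1677.34
Summing: 530.76 m east, 142.82 m north → (531, 143).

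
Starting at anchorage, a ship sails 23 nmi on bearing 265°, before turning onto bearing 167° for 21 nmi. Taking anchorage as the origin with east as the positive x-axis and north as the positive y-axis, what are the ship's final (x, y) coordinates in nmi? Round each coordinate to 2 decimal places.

(-18.19, -22.47)

Leg 1 (265°, 23 nmi): east 23 sin 265° = -22.91, north 23 cos 265° = -2.00
Leg 2 (167°, 21 nmi): east 21 sin 167° = 4.72, north 21 cos 167° = -20.46
Summing: -18.19 nmi east, -22.47 nmi north → (-18.19, -22.47).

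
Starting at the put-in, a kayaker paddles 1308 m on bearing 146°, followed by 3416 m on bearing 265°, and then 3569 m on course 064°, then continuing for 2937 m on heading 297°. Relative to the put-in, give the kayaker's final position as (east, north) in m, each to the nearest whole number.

(-2081, 1516)

Leg 1 (146°, 1308 m): east 1308 sin 146° = 731.42, north 1308 cos 146° = -1084.38
Leg 2 (265°, 3416 m): east 3416 sin 265° = -3403.00, north 3416 cos 265° = -297.72
Leg 3 (064°, 3569 m): east 3569 sin 64° = 3207.80, north 3569 cos 64° = 1564.55
Leg 4 (297°, 2937 m): east 2937 sin 297° = -2616.89, north 2937 cos 297° = 1333.37
Summing: -2080.67 m east, 1515.81 m north → (-2081, 1516).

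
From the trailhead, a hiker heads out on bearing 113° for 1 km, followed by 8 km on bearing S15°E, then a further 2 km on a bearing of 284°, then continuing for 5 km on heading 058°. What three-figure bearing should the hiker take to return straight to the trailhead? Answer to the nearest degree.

313°

Leg 1 (113°, 1 km): east 1 sin 113° = 0.92, north 1 cos 113° = -0.39
Leg 2 (S15°E, 8 km): east 8 sin 165° = 2.07, north 8 cos 165° = -7.73
Leg 3 (284°, 2 km): east 2 sin 284° = -1.94, north 2 cos 284° = 0.48
Leg 4 (058°, 5 km): east 5 sin 58° = 4.24, north 5 cos 58° = 2.65
Net displacement: 5.29 east, -4.98 north. Direction back to start is (-5.29, 4.98): bearing = atan2(-5.29, 4.98) mod 360° = 313.29° ≈ 313°.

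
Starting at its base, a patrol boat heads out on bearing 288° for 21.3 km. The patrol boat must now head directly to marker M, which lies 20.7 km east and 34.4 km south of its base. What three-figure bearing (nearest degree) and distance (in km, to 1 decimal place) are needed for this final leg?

Leg 1 (288°, 21.3 km): east 21.3 sin 288° = -20.26, north 21.3 cos 288° = 6.58
Current position: (-20.26, 6.58). Target: (20.7, -34.4). Remaining: Δeast = 40.96, Δnorth = -40.98.
Bearing = atan2(40.96, -40.98) mod 360° = 135.02°; distance = √((40.96)² + (-40.98)²) = 57.940 km.

135°, 57.9 km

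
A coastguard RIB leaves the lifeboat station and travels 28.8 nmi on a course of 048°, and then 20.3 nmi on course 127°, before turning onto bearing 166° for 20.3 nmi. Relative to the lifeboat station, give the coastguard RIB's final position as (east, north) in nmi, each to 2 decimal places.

(42.53, -12.64)

Leg 1 (048°, 28.8 nmi): east 28.8 sin 48° = 21.40, north 28.8 cos 48° = 19.27
Leg 2 (127°, 20.3 nmi): east 20.3 sin 127° = 16.21, north 20.3 cos 127° = -12.22
Leg 3 (166°, 20.3 nmi): east 20.3 sin 166° = 4.91, north 20.3 cos 166° = -19.70
Summing: 42.53 nmi east, -12.64 nmi north → (42.53, -12.64).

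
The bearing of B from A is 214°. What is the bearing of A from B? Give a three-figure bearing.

034°

Back-bearing = 214° − 180° = 034°.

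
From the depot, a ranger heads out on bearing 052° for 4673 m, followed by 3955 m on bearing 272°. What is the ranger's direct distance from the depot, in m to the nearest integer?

3027 m

Leg 1 (052°, 4673 m): east 4673 sin 52° = 3682.37, north 4673 cos 52° = 2876.99
Leg 2 (272°, 3955 m): east 3955 sin 272° = -3952.59, north 3955 cos 272° = 138.03
Net: -270.22 east, 3015.01 north. Distance = √((-270.22)² + (3015.01)²) = 3027.098 m.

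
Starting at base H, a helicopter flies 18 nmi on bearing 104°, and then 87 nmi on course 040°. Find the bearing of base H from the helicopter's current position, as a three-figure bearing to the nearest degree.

Leg 1 (104°, 18 nmi): east 18 sin 104° = 17.47, north 18 cos 104° = -4.35
Leg 2 (040°, 87 nmi): east 87 sin 40° = 55.92, north 87 cos 40° = 66.65
Net displacement: 73.39 east, 62.29 north. Direction back to start is (-73.39, -62.29): bearing = atan2(-73.39, -62.29) mod 360° = 229.68° ≈ 230°.

230°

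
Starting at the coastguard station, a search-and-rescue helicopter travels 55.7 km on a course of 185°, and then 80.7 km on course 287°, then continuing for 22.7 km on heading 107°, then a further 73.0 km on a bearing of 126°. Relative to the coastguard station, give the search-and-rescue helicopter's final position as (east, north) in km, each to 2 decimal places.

Leg 1 (185°, 55.7 km): east 55.7 sin 185° = -4.85, north 55.7 cos 185° = -55.49
Leg 2 (287°, 80.7 km): east 80.7 sin 287° = -77.17, north 80.7 cos 287° = 23.59
Leg 3 (107°, 22.7 km): east 22.7 sin 107° = 21.71, north 22.7 cos 107° = -6.64
Leg 4 (126°, 73.0 km): east 73.0 sin 126° = 59.06, north 73.0 cos 126° = -42.91
Summing: -1.26 km east, -81.44 km north → (-1.26, -81.44).

(-1.26, -81.44)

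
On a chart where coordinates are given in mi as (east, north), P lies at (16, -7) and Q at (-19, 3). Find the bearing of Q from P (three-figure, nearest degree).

Δeast = -19 − 16 = -35.00; Δnorth = 3 − -7 = 10.00.
Bearing = atan2(Δeast, Δnorth) mod 360° = 285.95° ≈ 286°.

286°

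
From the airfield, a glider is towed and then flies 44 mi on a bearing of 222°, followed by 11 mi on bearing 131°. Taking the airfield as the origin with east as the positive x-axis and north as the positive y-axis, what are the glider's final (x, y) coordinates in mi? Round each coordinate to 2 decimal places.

(-21.14, -39.92)

Leg 1 (222°, 44 mi): east 44 sin 222° = -29.44, north 44 cos 222° = -32.70
Leg 2 (131°, 11 mi): east 11 sin 131° = 8.30, north 11 cos 131° = -7.22
Summing: -21.14 mi east, -39.92 mi north → (-21.14, -39.92).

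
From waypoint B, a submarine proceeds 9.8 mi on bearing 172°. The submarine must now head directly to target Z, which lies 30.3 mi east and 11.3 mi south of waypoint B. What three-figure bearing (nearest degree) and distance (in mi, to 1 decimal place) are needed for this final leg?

093°, 29.0 mi

Leg 1 (172°, 9.8 mi): east 9.8 sin 172° = 1.36, north 9.8 cos 172° = -9.70
Current position: (1.36, -9.70). Target: (30.3, -11.3). Remaining: Δeast = 28.94, Δnorth = -1.60.
Bearing = atan2(28.94, -1.60) mod 360° = 93.16°; distance = √((28.94)² + (-1.60)²) = 28.980 mi.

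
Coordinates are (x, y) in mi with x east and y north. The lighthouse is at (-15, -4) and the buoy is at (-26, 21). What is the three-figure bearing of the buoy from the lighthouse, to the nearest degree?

Δeast = -26 − -15 = -11.00; Δnorth = 21 − -4 = 25.00.
Bearing = atan2(Δeast, Δnorth) mod 360° = 336.25° ≈ 336°.

336°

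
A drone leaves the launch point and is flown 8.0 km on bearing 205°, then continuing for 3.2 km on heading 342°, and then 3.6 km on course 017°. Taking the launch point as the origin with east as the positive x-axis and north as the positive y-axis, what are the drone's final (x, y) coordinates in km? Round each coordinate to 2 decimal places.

(-3.32, -0.76)

Leg 1 (205°, 8.0 km): east 8.0 sin 205° = -3.38, north 8.0 cos 205° = -7.25
Leg 2 (342°, 3.2 km): east 3.2 sin 342° = -0.99, north 3.2 cos 342° = 3.04
Leg 3 (017°, 3.6 km): east 3.6 sin 17° = 1.05, north 3.6 cos 17° = 3.44
Summing: -3.32 km east, -0.76 km north → (-3.32, -0.76).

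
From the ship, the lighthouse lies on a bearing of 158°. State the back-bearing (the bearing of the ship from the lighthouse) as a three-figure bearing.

338°

Back-bearing = 158° + 180° = 338°.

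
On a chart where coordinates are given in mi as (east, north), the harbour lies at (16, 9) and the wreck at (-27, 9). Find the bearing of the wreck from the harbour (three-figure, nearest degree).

270°

Δeast = -27 − 16 = -43.00; Δnorth = 9 − 9 = 0.00.
Bearing = atan2(Δeast, Δnorth) mod 360° = 270.00° ≈ 270°.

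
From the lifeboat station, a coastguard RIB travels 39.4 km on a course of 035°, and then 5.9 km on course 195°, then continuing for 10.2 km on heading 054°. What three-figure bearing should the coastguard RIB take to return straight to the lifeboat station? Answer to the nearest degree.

Leg 1 (035°, 39.4 km): east 39.4 sin 35° = 22.60, north 39.4 cos 35° = 32.27
Leg 2 (195°, 5.9 km): east 5.9 sin 195° = -1.53, north 5.9 cos 195° = -5.70
Leg 3 (054°, 10.2 km): east 10.2 sin 54° = 8.25, north 10.2 cos 54° = 6.00
Net displacement: 29.32 east, 32.57 north. Direction back to start is (-29.32, -32.57): bearing = atan2(-29.32, -32.57) mod 360° = 222.00° ≈ 222°.

222°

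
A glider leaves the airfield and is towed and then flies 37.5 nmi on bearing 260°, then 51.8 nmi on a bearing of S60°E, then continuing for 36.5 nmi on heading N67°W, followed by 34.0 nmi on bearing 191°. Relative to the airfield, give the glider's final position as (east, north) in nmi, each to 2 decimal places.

Leg 1 (260°, 37.5 nmi): east 37.5 sin 260° = -36.93, north 37.5 cos 260° = -6.51
Leg 2 (S60°E, 51.8 nmi): east 51.8 sin 120° = 44.86, north 51.8 cos 120° = -25.90
Leg 3 (N67°W, 36.5 nmi): east 36.5 sin 293° = -33.60, north 36.5 cos 293° = 14.26
Leg 4 (191°, 34.0 nmi): east 34.0 sin 191° = -6.49, north 34.0 cos 191° = -33.38
Summing: -32.16 nmi east, -51.53 nmi north → (-32.16, -51.53).

(-32.16, -51.53)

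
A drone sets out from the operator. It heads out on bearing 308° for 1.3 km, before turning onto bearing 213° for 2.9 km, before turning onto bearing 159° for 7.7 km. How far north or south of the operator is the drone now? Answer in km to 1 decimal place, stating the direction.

Leg 1 (308°, 1.3 km): east 1.3 sin 308° = -1.02, north 1.3 cos 308° = 0.80
Leg 2 (213°, 2.9 km): east 2.9 sin 213° = -1.58, north 2.9 cos 213° = -2.43
Leg 3 (159°, 7.7 km): east 7.7 sin 159° = 2.76, north 7.7 cos 159° = -7.19
Net north component: -8.82 km.

8.8 km south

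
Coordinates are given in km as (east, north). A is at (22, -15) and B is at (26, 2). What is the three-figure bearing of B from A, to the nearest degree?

Δeast = 26 − 22 = 4.00; Δnorth = 2 − -15 = 17.00.
Bearing = atan2(Δeast, Δnorth) mod 360° = 13.24° ≈ 013°.

013°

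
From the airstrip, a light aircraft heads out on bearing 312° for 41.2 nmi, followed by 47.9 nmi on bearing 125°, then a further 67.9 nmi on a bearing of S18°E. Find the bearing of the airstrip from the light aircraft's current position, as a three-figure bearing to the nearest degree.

Leg 1 (312°, 41.2 nmi): east 41.2 sin 312° = -30.62, north 41.2 cos 312° = 27.57
Leg 2 (125°, 47.9 nmi): east 47.9 sin 125° = 39.24, north 47.9 cos 125° = -27.47
Leg 3 (S18°E, 67.9 nmi): east 67.9 sin 162° = 20.98, north 67.9 cos 162° = -64.58
Net displacement: 29.60 east, -64.48 north. Direction back to start is (-29.60, 64.48): bearing = atan2(-29.60, 64.48) mod 360° = 335.34° ≈ 335°.

335°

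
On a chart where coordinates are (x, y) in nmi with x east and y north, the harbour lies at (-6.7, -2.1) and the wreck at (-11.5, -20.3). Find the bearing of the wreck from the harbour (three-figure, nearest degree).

195°

Δeast = -11.5 − -6.7 = -4.80; Δnorth = -20.3 − -2.1 = -18.20.
Bearing = atan2(Δeast, Δnorth) mod 360° = 194.77° ≈ 195°.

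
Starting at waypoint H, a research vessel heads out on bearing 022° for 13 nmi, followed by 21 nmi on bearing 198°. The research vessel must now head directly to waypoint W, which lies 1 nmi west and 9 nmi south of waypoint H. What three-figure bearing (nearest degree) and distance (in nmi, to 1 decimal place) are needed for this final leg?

150°, 1.2 nmi

Leg 1 (022°, 13 nmi): east 13 sin 22° = 4.87, north 13 cos 22° = 12.05
Leg 2 (198°, 21 nmi): east 21 sin 198° = -6.49, north 21 cos 198° = -19.97
Current position: (-1.62, -7.92). Target: (-1, -9). Remaining: Δeast = 0.62, Δnorth = -1.08.
Bearing = atan2(0.62, -1.08) mod 360° = 150.19°; distance = √((0.62)² + (-1.08)²) = 1.246 nmi.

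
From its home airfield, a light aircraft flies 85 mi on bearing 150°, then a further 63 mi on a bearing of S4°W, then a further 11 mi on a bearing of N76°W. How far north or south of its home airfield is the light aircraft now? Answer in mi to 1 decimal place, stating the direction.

Leg 1 (150°, 85 mi): east 85 sin 150° = 42.50, north 85 cos 150° = -73.61
Leg 2 (S4°W, 63 mi): east 63 sin 184° = -4.39, north 63 cos 184° = -62.85
Leg 3 (N76°W, 11 mi): east 11 sin 284° = -10.67, north 11 cos 284° = 2.66
Net north component: -133.80 mi.

133.8 mi south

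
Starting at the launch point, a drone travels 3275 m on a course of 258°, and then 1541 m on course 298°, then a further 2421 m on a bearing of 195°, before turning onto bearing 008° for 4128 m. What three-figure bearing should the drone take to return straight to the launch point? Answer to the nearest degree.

111°

Leg 1 (258°, 3275 m): east 3275 sin 258° = -3203.43, north 3275 cos 258° = -680.91
Leg 2 (298°, 1541 m): east 1541 sin 298° = -1360.62, north 1541 cos 298° = 723.46
Leg 3 (195°, 2421 m): east 2421 sin 195° = -626.60, north 2421 cos 195° = -2338.51
Leg 4 (008°, 4128 m): east 4128 sin 8° = 574.51, north 4128 cos 8° = 4087.83
Net displacement: -4616.15 east, 1791.87 north. Direction back to start is (4616.15, -1791.87): bearing = atan2(4616.15, -1791.87) mod 360° = 111.21° ≈ 111°.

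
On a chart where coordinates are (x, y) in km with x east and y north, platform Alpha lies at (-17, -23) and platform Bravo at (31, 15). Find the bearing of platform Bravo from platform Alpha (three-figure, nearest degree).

Δeast = 31 − -17 = 48.00; Δnorth = 15 − -23 = 38.00.
Bearing = atan2(Δeast, Δnorth) mod 360° = 51.63° ≈ 052°.

052°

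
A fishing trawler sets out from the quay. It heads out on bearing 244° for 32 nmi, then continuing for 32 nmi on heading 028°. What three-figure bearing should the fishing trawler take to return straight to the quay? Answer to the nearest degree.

Leg 1 (244°, 32 nmi): east 32 sin 244° = -28.76, north 32 cos 244° = -14.03
Leg 2 (028°, 32 nmi): east 32 sin 28° = 15.02, north 32 cos 28° = 28.25
Net displacement: -13.74 east, 14.23 north. Direction back to start is (13.74, -14.23): bearing = atan2(13.74, -14.23) mod 360° = 136.00° ≈ 136°.

136°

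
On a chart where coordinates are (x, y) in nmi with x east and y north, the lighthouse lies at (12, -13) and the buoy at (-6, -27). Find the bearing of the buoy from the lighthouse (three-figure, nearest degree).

Δeast = -6 − 12 = -18.00; Δnorth = -27 − -13 = -14.00.
Bearing = atan2(Δeast, Δnorth) mod 360° = 232.13° ≈ 232°.

232°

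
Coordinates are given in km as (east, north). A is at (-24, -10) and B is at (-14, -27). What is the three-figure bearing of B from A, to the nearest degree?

Δeast = -14 − -24 = 10.00; Δnorth = -27 − -10 = -17.00.
Bearing = atan2(Δeast, Δnorth) mod 360° = 149.53° ≈ 150°.

150°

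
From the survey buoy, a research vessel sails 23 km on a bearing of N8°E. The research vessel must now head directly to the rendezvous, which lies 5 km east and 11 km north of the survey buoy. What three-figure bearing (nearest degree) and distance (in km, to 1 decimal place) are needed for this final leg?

171°, 11.9 km

Leg 1 (N8°E, 23 km): east 23 sin 8° = 3.20, north 23 cos 8° = 22.78
Current position: (3.20, 22.78). Target: (5, 11). Remaining: Δeast = 1.80, Δnorth = -11.78.
Bearing = atan2(1.80, -11.78) mod 360° = 171.31°; distance = √((1.80)² + (-11.78)²) = 11.913 km.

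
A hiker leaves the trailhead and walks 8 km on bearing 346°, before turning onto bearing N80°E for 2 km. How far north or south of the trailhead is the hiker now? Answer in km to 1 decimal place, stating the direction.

Leg 1 (346°, 8 km): east 8 sin 346° = -1.94, north 8 cos 346° = 7.76
Leg 2 (N80°E, 2 km): east 2 sin 80° = 1.97, north 2 cos 80° = 0.35
Net north component: 8.11 km.

8.1 km north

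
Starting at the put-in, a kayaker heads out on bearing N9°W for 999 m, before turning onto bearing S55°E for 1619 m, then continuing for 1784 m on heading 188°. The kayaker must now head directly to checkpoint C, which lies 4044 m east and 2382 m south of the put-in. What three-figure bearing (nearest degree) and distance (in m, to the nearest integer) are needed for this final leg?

Leg 1 (N9°W, 999 m): east 999 sin 351° = -156.28, north 999 cos 351° = 986.70
Leg 2 (S55°E, 1619 m): east 1619 sin 125° = 1326.21, north 1619 cos 125° = -928.62
Leg 3 (188°, 1784 m): east 1784 sin 188° = -248.28, north 1784 cos 188° = -1766.64
Current position: (921.64, -1708.56). Target: (4044, -2382). Remaining: Δeast = 3122.36, Δnorth = -673.44.
Bearing = atan2(3122.36, -673.44) mod 360° = 102.17°; distance = √((3122.36)² + (-673.44)²) = 3194.156 m.

102°, 3194 m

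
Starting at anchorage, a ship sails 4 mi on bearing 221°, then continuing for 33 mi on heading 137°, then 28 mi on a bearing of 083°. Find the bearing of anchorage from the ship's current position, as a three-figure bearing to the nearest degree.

296°

Leg 1 (221°, 4 mi): east 4 sin 221° = -2.62, north 4 cos 221° = -3.02
Leg 2 (137°, 33 mi): east 33 sin 137° = 22.51, north 33 cos 137° = -24.13
Leg 3 (083°, 28 mi): east 28 sin 83° = 27.79, north 28 cos 83° = 3.41
Net displacement: 47.67 east, -23.74 north. Direction back to start is (-47.67, 23.74): bearing = atan2(-47.67, 23.74) mod 360° = 296.47° ≈ 296°.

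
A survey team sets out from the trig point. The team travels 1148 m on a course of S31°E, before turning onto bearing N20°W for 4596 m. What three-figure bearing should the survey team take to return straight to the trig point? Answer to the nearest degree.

164°

Leg 1 (S31°E, 1148 m): east 1148 sin 149° = 591.26, north 1148 cos 149° = -984.03
Leg 2 (N20°W, 4596 m): east 4596 sin 340° = -1571.92, north 4596 cos 340° = 4318.83
Net displacement: -980.66 east, 3334.80 north. Direction back to start is (980.66, -3334.80): bearing = atan2(980.66, -3334.80) mod 360° = 163.61° ≈ 164°.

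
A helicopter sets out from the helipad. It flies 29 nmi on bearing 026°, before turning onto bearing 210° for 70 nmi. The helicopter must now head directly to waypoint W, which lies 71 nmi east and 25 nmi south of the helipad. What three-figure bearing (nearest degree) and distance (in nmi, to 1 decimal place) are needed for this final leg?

Leg 1 (026°, 29 nmi): east 29 sin 26° = 12.71, north 29 cos 26° = 26.07
Leg 2 (210°, 70 nmi): east 70 sin 210° = -35.00, north 70 cos 210° = -60.62
Current position: (-22.29, -34.56). Target: (71, -25). Remaining: Δeast = 93.29, Δnorth = 9.56.
Bearing = atan2(93.29, 9.56) mod 360° = 84.15°; distance = √((93.29)² + (9.56)²) = 93.775 nmi.

084°, 93.8 nmi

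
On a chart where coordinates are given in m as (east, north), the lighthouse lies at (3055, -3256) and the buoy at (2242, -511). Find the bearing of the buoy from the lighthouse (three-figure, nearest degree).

344°

Δeast = 2242 − 3055 = -813.00; Δnorth = -511 − -3256 = 2745.00.
Bearing = atan2(Δeast, Δnorth) mod 360° = 343.50° ≈ 344°.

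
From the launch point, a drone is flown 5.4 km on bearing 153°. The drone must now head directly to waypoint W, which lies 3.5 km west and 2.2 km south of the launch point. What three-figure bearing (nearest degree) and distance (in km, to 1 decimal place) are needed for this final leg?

294°, 6.5 km

Leg 1 (153°, 5.4 km): east 5.4 sin 153° = 2.45, north 5.4 cos 153° = -4.81
Current position: (2.45, -4.81). Target: (-3.5, -2.2). Remaining: Δeast = -5.95, Δnorth = 2.61.
Bearing = atan2(-5.95, 2.61) mod 360° = 293.69°; distance = √((-5.95)² + (2.61)²) = 6.499 km.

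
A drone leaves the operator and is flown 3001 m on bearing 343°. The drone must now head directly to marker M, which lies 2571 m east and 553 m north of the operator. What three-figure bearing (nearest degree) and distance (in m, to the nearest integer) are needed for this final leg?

Leg 1 (343°, 3001 m): east 3001 sin 343° = -877.41, north 3001 cos 343° = 2869.87
Current position: (-877.41, 2869.87). Target: (2571, 553). Remaining: Δeast = 3448.41, Δnorth = -2316.87.
Bearing = atan2(3448.41, -2316.87) mod 360° = 123.90°; distance = √((3448.41)² + (-2316.87)²) = 4154.444 m.

124°, 4154 m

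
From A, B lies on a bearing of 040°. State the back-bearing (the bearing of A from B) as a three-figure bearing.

Back-bearing = 040° + 180° = 220°.

220°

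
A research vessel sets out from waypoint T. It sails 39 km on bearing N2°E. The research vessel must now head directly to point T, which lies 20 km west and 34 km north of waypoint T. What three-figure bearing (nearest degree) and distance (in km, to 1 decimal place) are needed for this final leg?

257°, 21.9 km

Leg 1 (N2°E, 39 km): east 39 sin 2° = 1.36, north 39 cos 2° = 38.98
Current position: (1.36, 38.98). Target: (-20, 34). Remaining: Δeast = -21.36, Δnorth = -4.98.
Bearing = atan2(-21.36, -4.98) mod 360° = 256.89°; distance = √((-21.36)² + (-4.98)²) = 21.933 km.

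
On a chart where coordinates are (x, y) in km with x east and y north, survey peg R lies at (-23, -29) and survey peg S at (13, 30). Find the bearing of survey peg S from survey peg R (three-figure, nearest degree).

031°

Δeast = 13 − -23 = 36.00; Δnorth = 30 − -29 = 59.00.
Bearing = atan2(Δeast, Δnorth) mod 360° = 31.39° ≈ 031°.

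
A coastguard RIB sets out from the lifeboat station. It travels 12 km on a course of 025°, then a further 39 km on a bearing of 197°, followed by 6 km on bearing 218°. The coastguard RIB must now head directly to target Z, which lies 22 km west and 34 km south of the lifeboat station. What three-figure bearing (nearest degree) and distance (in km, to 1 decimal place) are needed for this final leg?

Leg 1 (025°, 12 km): east 12 sin 25° = 5.07, north 12 cos 25° = 10.88
Leg 2 (197°, 39 km): east 39 sin 197° = -11.40, north 39 cos 197° = -37.30
Leg 3 (218°, 6 km): east 6 sin 218° = -3.69, north 6 cos 218° = -4.73
Current position: (-10.03, -31.15). Target: (-22, -34). Remaining: Δeast = -11.97, Δnorth = -2.85.
Bearing = atan2(-11.97, -2.85) mod 360° = 256.60°; distance = √((-11.97)² + (-2.85)²) = 12.310 km.

257°, 12.3 km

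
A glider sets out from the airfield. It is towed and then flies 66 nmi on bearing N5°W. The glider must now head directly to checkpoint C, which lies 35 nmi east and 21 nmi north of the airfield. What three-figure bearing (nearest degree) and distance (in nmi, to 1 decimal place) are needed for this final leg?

138°, 60.5 nmi

Leg 1 (N5°W, 66 nmi): east 66 sin 355° = -5.75, north 66 cos 355° = 65.75
Current position: (-5.75, 65.75). Target: (35, 21). Remaining: Δeast = 40.75, Δnorth = -44.75.
Bearing = atan2(40.75, -44.75) mod 360° = 137.68°; distance = √((40.75)² + (-44.75)²) = 60.524 nmi.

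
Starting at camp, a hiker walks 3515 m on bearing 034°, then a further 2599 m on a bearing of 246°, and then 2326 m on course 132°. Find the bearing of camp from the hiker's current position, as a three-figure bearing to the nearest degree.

257°

Leg 1 (034°, 3515 m): east 3515 sin 34° = 1965.56, north 3515 cos 34° = 2914.07
Leg 2 (246°, 2599 m): east 2599 sin 246° = -2374.30, north 2599 cos 246° = -1057.11
Leg 3 (132°, 2326 m): east 2326 sin 132° = 1728.55, north 2326 cos 132° = -1556.40
Net displacement: 1319.81 east, 300.56 north. Direction back to start is (-1319.81, -300.56): bearing = atan2(-1319.81, -300.56) mod 360° = 257.17° ≈ 257°.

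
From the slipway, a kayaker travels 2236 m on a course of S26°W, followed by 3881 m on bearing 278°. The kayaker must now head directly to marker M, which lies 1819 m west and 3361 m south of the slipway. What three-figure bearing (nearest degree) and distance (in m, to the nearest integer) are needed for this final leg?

122°, 3550 m

Leg 1 (S26°W, 2236 m): east 2236 sin 206° = -980.20, north 2236 cos 206° = -2009.70
Leg 2 (278°, 3881 m): east 3881 sin 278° = -3843.23, north 3881 cos 278° = 540.13
Current position: (-4823.43, -1469.57). Target: (-1819, -3361). Remaining: Δeast = 3004.43, Δnorth = -1891.43.
Bearing = atan2(3004.43, -1891.43) mod 360° = 122.19°; distance = √((3004.43)² + (-1891.43)²) = 3550.223 m.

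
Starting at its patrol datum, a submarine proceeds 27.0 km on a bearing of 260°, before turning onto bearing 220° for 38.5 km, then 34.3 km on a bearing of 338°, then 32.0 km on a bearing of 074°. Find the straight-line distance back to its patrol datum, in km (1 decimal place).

34.0 km

Leg 1 (260°, 27.0 km): east 27.0 sin 260° = -26.59, north 27.0 cos 260° = -4.69
Leg 2 (220°, 38.5 km): east 38.5 sin 220° = -24.75, north 38.5 cos 220° = -29.49
Leg 3 (338°, 34.3 km): east 34.3 sin 338° = -12.85, north 34.3 cos 338° = 31.80
Leg 4 (074°, 32.0 km): east 32.0 sin 74° = 30.76, north 32.0 cos 74° = 8.82
Net: -33.43 east, 6.44 north. Distance = √((-33.43)² + (6.44)²) = 34.041 km.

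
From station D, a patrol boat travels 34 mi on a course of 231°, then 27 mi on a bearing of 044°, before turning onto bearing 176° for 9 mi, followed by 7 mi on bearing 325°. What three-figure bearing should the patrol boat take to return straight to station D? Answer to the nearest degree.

065°

Leg 1 (231°, 34 mi): east 34 sin 231° = -26.42, north 34 cos 231° = -21.40
Leg 2 (044°, 27 mi): east 27 sin 44° = 18.76, north 27 cos 44° = 19.42
Leg 3 (176°, 9 mi): east 9 sin 176° = 0.63, north 9 cos 176° = -8.98
Leg 4 (325°, 7 mi): east 7 sin 325° = -4.02, north 7 cos 325° = 5.73
Net displacement: -11.05 east, -5.22 north. Direction back to start is (11.05, 5.22): bearing = atan2(11.05, 5.22) mod 360° = 64.73° ≈ 065°.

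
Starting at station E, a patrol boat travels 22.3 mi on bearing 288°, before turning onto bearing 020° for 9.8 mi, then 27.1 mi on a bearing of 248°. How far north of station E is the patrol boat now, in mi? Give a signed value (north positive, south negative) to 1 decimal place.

Leg 1 (288°, 22.3 mi): east 22.3 sin 288° = -21.21, north 22.3 cos 288° = 6.89
Leg 2 (020°, 9.8 mi): east 9.8 sin 20° = 3.35, north 9.8 cos 20° = 9.21
Leg 3 (248°, 27.1 mi): east 27.1 sin 248° = -25.13, north 27.1 cos 248° = -10.15
Net north component: 5.95 mi.

5.9 mi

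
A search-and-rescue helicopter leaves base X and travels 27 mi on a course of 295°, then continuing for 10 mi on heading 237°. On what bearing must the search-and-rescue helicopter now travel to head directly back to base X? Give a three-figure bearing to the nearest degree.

Leg 1 (295°, 27 mi): east 27 sin 295° = -24.47, north 27 cos 295° = 11.41
Leg 2 (237°, 10 mi): east 10 sin 237° = -8.39, north 10 cos 237° = -5.45
Net displacement: -32.86 east, 5.96 north. Direction back to start is (32.86, -5.96): bearing = atan2(32.86, -5.96) mod 360° = 100.29° ≈ 100°.

100°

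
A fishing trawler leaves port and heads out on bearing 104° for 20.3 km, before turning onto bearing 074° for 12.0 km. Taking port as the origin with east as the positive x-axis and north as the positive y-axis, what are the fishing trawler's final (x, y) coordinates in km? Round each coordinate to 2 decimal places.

Leg 1 (104°, 20.3 km): east 20.3 sin 104° = 19.70, north 20.3 cos 104° = -4.91
Leg 2 (074°, 12.0 km): east 12.0 sin 74° = 11.54, north 12.0 cos 74° = 3.31
Summing: 31.23 km east, -1.60 km north → (31.23, -1.60).

(31.23, -1.60)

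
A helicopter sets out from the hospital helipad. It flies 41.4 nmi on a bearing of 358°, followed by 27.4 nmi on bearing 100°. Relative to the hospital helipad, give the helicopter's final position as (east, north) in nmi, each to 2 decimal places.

(25.54, 36.62)

Leg 1 (358°, 41.4 nmi): east 41.4 sin 358° = -1.44, north 41.4 cos 358° = 41.37
Leg 2 (100°, 27.4 nmi): east 27.4 sin 100° = 26.98, north 27.4 cos 100° = -4.76
Summing: 25.54 nmi east, 36.62 nmi north → (25.54, 36.62).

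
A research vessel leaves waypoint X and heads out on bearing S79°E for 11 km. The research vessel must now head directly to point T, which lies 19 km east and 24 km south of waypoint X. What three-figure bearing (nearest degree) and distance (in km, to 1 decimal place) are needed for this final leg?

Leg 1 (S79°E, 11 km): east 11 sin 101° = 10.80, north 11 cos 101° = -2.10
Current position: (10.80, -2.10). Target: (19, -24). Remaining: Δeast = 8.20, Δnorth = -21.90.
Bearing = atan2(8.20, -21.90) mod 360° = 159.47°; distance = √((8.20)² + (-21.90)²) = 23.387 km.

159°, 23.4 km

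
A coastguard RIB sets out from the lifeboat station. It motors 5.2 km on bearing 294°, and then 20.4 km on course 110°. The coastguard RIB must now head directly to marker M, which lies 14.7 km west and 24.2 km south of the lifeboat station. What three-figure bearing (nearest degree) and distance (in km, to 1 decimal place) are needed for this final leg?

Leg 1 (294°, 5.2 km): east 5.2 sin 294° = -4.75, north 5.2 cos 294° = 2.12
Leg 2 (110°, 20.4 km): east 20.4 sin 110° = 19.17, north 20.4 cos 110° = -6.98
Current position: (14.42, -4.86). Target: (-14.7, -24.2). Remaining: Δeast = -29.12, Δnorth = -19.34.
Bearing = atan2(-29.12, -19.34) mod 360° = 236.41°; distance = √((-29.12)² + (-19.34)²) = 34.955 km.

236°, 35.0 km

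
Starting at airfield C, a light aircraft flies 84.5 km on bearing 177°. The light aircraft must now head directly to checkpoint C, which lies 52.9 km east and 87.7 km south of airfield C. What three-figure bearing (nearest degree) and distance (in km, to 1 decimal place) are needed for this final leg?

Leg 1 (177°, 84.5 km): east 84.5 sin 177° = 4.42, north 84.5 cos 177° = -84.38
Current position: (4.42, -84.38). Target: (52.9, -87.7). Remaining: Δeast = 48.48, Δnorth = -3.32.
Bearing = atan2(48.48, -3.32) mod 360° = 93.91°; distance = √((48.48)² + (-3.32)²) = 48.591 km.

094°, 48.6 km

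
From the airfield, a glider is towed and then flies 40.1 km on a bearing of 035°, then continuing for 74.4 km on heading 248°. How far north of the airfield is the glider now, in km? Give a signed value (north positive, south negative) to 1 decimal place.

Leg 1 (035°, 40.1 km): east 40.1 sin 35° = 23.00, north 40.1 cos 35° = 32.85
Leg 2 (248°, 74.4 km): east 74.4 sin 248° = -68.98, north 74.4 cos 248° = -27.87
Net north component: 4.98 km.

5.0 km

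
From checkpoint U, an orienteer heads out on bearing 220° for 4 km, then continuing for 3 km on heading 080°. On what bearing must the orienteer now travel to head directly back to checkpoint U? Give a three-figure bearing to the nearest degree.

Leg 1 (220°, 4 km): east 4 sin 220° = -2.57, north 4 cos 220° = -3.06
Leg 2 (080°, 3 km): east 3 sin 80° = 2.95, north 3 cos 80° = 0.52
Net displacement: 0.38 east, -2.54 north. Direction back to start is (-0.38, 2.54): bearing = atan2(-0.38, 2.54) mod 360° = 351.43° ≈ 351°.

351°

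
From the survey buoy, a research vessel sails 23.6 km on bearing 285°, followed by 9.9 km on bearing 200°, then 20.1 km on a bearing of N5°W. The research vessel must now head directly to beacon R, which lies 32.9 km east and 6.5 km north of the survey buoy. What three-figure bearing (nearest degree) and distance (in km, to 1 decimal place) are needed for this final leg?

Leg 1 (285°, 23.6 km): east 23.6 sin 285° = -22.80, north 23.6 cos 285° = 6.11
Leg 2 (200°, 9.9 km): east 9.9 sin 200° = -3.39, north 9.9 cos 200° = -9.30
Leg 3 (N5°W, 20.1 km): east 20.1 sin 355° = -1.75, north 20.1 cos 355° = 20.02
Current position: (-27.93, 16.83). Target: (32.9, 6.5). Remaining: Δeast = 60.83, Δnorth = -10.33.
Bearing = atan2(60.83, -10.33) mod 360° = 99.64°; distance = √((60.83)² + (-10.33)²) = 61.704 km.

100°, 61.7 km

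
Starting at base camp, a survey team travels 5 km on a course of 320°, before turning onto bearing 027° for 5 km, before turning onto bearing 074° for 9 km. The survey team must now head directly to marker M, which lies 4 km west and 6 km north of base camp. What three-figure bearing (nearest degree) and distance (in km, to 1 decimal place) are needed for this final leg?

Leg 1 (320°, 5 km): east 5 sin 320° = -3.21, north 5 cos 320° = 3.83
Leg 2 (027°, 5 km): east 5 sin 27° = 2.27, north 5 cos 27° = 4.46
Leg 3 (074°, 9 km): east 9 sin 74° = 8.65, north 9 cos 74° = 2.48
Current position: (7.71, 10.77). Target: (-4, 6). Remaining: Δeast = -11.71, Δnorth = -4.77.
Bearing = atan2(-11.71, -4.77) mod 360° = 247.85°; distance = √((-11.71)² + (-4.77)²) = 12.640 km.

248°, 12.6 km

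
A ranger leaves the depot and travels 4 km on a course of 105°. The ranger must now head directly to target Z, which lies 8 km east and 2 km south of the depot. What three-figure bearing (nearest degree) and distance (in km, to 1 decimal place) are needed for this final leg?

Leg 1 (105°, 4 km): east 4 sin 105° = 3.86, north 4 cos 105° = -1.04
Current position: (3.86, -1.04). Target: (8, -2). Remaining: Δeast = 4.14, Δnorth = -0.96.
Bearing = atan2(4.14, -0.96) mod 360° = 103.13°; distance = √((4.14)² + (-0.96)²) = 4.247 km.

103°, 4.2 km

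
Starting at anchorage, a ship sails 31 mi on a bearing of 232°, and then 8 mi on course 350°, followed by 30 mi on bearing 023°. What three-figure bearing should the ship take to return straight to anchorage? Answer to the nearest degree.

Leg 1 (232°, 31 mi): east 31 sin 232° = -24.43, north 31 cos 232° = -19.09
Leg 2 (350°, 8 mi): east 8 sin 350° = -1.39, north 8 cos 350° = 7.88
Leg 3 (023°, 30 mi): east 30 sin 23° = 11.72, north 30 cos 23° = 27.62
Net displacement: -14.10 east, 16.41 north. Direction back to start is (14.10, -16.41): bearing = atan2(14.10, -16.41) mod 360° = 139.34° ≈ 139°.

139°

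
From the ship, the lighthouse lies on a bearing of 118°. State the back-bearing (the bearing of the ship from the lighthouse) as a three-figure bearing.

Back-bearing = 118° + 180° = 298°.

298°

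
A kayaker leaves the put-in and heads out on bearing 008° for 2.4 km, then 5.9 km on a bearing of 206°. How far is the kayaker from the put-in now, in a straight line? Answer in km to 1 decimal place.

Leg 1 (008°, 2.4 km): east 2.4 sin 8° = 0.33, north 2.4 cos 8° = 2.38
Leg 2 (206°, 5.9 km): east 5.9 sin 206° = -2.59, north 5.9 cos 206° = -5.30
Net: -2.25 east, -2.93 north. Distance = √((-2.25)² + (-2.93)²) = 3.693 km.

3.7 km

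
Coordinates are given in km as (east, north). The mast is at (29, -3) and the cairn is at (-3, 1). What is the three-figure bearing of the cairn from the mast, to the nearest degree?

Δeast = -3 − 29 = -32.00; Δnorth = 1 − -3 = 4.00.
Bearing = atan2(Δeast, Δnorth) mod 360° = 277.13° ≈ 277°.

277°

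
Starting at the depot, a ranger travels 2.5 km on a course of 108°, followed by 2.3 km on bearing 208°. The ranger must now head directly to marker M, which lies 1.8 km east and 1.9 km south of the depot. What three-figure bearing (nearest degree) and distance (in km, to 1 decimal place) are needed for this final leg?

Leg 1 (108°, 2.5 km): east 2.5 sin 108° = 2.38, north 2.5 cos 108° = -0.77
Leg 2 (208°, 2.3 km): east 2.3 sin 208° = -1.08, north 2.3 cos 208° = -2.03
Current position: (1.30, -2.80). Target: (1.8, -1.9). Remaining: Δeast = 0.50, Δnorth = 0.90.
Bearing = atan2(0.50, 0.90) mod 360° = 29.07°; distance = √((0.50)² + (0.90)²) = 1.034 km.

029°, 1.0 km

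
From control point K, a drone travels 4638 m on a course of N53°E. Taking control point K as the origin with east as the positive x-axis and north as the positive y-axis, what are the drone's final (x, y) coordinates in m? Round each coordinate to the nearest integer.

(3704, 2791)

Leg 1 (N53°E, 4638 m): east 4638 sin 53° = 3704.07, north 4638 cos 53° = 2791.22
Summing: 3704.07 m east, 2791.22 m north → (3704, 2791).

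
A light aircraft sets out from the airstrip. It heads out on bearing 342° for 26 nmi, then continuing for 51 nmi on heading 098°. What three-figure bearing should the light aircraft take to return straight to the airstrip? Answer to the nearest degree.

247°

Leg 1 (342°, 26 nmi): east 26 sin 342° = -8.03, north 26 cos 342° = 24.73
Leg 2 (098°, 51 nmi): east 51 sin 98° = 50.50, north 51 cos 98° = -7.10
Net displacement: 42.47 east, 17.63 north. Direction back to start is (-42.47, -17.63): bearing = atan2(-42.47, -17.63) mod 360° = 247.46° ≈ 247°.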